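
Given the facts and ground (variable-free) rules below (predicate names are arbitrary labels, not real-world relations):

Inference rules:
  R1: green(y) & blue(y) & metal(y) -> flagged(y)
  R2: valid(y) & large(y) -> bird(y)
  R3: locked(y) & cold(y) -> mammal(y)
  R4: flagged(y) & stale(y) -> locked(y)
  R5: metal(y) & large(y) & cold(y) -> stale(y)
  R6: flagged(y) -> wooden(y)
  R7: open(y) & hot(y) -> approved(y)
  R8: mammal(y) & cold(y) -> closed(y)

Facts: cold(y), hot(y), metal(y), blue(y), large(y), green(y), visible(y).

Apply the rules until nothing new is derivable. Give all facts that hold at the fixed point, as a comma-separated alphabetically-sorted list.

Round 1: R1 [green(y) & blue(y) & metal(y) -> flagged(y)]; R5 [metal(y) & large(y) & cold(y) -> stale(y)]. New: flagged(y), stale(y).
Round 2: R4 [flagged(y) & stale(y) -> locked(y)]; R6 [flagged(y) -> wooden(y)]. New: locked(y), wooden(y).
Round 3: R3 [locked(y) & cold(y) -> mammal(y)]. New: mammal(y).
Round 4: R8 [mammal(y) & cold(y) -> closed(y)]. New: closed(y).

blue(y), closed(y), cold(y), flagged(y), green(y), hot(y), large(y), locked(y), mammal(y), metal(y), stale(y), visible(y), wooden(y)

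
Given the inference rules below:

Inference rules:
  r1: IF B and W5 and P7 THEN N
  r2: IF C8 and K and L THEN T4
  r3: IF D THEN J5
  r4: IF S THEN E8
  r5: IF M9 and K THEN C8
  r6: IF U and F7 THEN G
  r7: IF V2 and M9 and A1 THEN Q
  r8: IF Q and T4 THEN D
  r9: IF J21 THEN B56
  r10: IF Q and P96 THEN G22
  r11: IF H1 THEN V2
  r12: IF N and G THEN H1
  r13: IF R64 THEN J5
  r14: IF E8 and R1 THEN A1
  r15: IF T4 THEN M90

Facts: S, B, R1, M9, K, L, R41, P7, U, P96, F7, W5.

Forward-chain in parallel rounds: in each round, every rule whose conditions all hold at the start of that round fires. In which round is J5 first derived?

Round 1 fires r1, r4, r5, r6, giving N, E8, C8, G.
Round 2 fires r2, r12, r14, giving T4, H1, A1.
Round 3 fires r11, r15, giving V2, M90.
Round 4 fires r7, giving Q.
Round 5 fires r8, r10, giving D, G22.
Round 6 fires r3, giving J5.
J5 first appears in round 6.

6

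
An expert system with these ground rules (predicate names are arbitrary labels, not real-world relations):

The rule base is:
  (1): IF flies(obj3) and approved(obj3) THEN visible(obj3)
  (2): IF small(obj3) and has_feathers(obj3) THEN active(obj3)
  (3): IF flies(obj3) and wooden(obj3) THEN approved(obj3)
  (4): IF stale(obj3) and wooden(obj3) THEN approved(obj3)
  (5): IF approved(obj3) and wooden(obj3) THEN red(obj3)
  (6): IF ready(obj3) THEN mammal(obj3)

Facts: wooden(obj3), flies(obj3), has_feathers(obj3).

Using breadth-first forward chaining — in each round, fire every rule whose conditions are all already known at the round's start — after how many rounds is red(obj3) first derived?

Round 1 fires (3), giving approved(obj3).
Round 2 fires (1), (5), giving visible(obj3), red(obj3).
red(obj3) first appears in round 2.

2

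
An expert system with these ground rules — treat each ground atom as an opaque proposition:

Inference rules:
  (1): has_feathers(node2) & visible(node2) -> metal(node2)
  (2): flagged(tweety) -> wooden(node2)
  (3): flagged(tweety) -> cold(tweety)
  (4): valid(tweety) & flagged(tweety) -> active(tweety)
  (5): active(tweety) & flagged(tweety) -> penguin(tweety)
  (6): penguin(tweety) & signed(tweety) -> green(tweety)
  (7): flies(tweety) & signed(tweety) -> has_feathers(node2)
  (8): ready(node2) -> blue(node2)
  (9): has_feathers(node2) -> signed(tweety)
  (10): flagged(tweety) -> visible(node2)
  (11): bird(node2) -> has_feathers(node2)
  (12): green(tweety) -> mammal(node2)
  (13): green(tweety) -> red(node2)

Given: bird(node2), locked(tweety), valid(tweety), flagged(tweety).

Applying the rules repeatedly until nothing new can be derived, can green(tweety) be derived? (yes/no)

Round 1 — (2), (3), (4), (10), (11), derive wooden(node2), cold(tweety), active(tweety), visible(node2), has_feathers(node2).
Round 2 — (1), (5), (9), derive metal(node2), penguin(tweety), signed(tweety).
Round 3 — (6), derive green(tweety).
Round 4 — (12), (13), derive mammal(node2), red(node2).
green(tweety) appears in round 3, so it is derivable.

yes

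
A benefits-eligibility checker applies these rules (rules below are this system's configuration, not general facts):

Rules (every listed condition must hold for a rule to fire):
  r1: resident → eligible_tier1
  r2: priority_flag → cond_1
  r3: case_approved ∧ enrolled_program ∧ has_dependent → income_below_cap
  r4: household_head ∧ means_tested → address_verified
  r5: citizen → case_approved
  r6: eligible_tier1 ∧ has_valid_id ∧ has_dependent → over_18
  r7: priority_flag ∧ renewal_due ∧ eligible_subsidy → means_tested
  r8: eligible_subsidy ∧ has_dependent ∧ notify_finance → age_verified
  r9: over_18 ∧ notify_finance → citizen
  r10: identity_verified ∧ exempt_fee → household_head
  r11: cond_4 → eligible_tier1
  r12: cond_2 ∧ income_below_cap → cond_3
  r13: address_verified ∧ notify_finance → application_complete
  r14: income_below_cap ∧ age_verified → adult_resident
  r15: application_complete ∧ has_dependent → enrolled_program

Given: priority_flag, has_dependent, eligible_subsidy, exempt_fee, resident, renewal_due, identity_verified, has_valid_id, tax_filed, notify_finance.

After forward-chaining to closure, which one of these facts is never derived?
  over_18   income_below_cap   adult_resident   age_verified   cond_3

cond_3

Round 1: r1 [resident → eligible_tier1]; r2 [priority_flag → cond_1]; r7 [priority_flag ∧ renewal_due ∧ eligible_subsidy → means_tested]; r8 [eligible_subsidy ∧ has_dependent ∧ notify_finance → age_verified]; r10 [identity_verified ∧ exempt_fee → household_head]. Adds eligible_tier1, cond_1, means_tested, age_verified, household_head.
Round 2: r4 [household_head ∧ means_tested → address_verified]; r6 [eligible_tier1 ∧ has_valid_id ∧ has_dependent → over_18]. Adds address_verified, over_18.
Round 3: r9 [over_18 ∧ notify_finance → citizen]; r13 [address_verified ∧ notify_finance → application_complete]. Adds citizen, application_complete.
Round 4: r5 [citizen → case_approved]; r15 [application_complete ∧ has_dependent → enrolled_program]. Adds case_approved, enrolled_program.
Round 5: r3 [case_approved ∧ enrolled_program ∧ has_dependent → income_below_cap]. Adds income_below_cap.
Round 6: r14 [income_below_cap ∧ age_verified → adult_resident]. Adds adult_resident.
Derived: income_below_cap (round 5), over_18 (round 2), age_verified (round 1), adult_resident (round 6). cond_3 never appears in any round.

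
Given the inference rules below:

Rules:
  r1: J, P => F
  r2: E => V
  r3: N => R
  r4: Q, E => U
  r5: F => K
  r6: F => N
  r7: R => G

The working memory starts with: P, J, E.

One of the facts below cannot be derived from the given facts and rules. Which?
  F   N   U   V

U

Round 1 — r1, r2, derive F, V.
Round 2 — r5, r6, derive K, N.
Round 3 — r3, derive R.
Round 4 — r7, derive G.
Derived: N (round 2), F (round 1), V (round 1). U never appears in any round.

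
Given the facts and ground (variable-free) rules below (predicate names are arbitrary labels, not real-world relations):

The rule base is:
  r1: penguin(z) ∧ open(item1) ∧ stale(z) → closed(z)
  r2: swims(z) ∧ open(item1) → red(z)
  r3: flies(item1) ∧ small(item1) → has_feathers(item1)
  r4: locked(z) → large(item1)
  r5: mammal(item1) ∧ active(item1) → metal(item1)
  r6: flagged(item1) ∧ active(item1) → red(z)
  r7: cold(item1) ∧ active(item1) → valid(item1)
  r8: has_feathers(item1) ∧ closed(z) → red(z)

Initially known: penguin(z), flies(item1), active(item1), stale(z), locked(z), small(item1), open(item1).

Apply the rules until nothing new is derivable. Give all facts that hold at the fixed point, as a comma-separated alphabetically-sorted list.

Round 1 — r1, r3, r4, derive closed(z), has_feathers(item1), large(item1).
Round 2 — r8, derive red(z).

active(item1), closed(z), flies(item1), has_feathers(item1), large(item1), locked(z), open(item1), penguin(z), red(z), small(item1), stale(z)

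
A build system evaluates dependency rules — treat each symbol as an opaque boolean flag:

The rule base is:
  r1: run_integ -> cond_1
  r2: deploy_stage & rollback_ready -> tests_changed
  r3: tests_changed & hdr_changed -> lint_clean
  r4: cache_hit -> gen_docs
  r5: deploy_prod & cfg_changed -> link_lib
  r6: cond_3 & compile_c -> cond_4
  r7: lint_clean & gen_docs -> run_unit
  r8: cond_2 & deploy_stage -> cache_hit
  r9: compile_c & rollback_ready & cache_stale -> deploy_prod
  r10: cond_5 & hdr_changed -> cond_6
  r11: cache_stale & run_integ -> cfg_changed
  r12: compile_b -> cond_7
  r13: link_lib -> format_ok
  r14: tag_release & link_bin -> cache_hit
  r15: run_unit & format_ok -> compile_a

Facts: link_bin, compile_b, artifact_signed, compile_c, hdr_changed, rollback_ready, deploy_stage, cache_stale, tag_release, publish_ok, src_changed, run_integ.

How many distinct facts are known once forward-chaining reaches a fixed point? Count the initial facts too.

Round 1 fires r1, r2, r9, r11, r12, r14, giving cond_1, tests_changed, deploy_prod, cfg_changed, cond_7, cache_hit.
Round 2 fires r3, r4, r5, giving lint_clean, gen_docs, link_lib.
Round 3 fires r7, r13, giving run_unit, format_ok.
Round 4 fires r15, giving compile_a.
Closure: {artifact_signed, cache_hit, cache_stale, cfg_changed, compile_a, compile_b, compile_c, cond_1, cond_7, deploy_prod, deploy_stage, format_ok, gen_docs, hdr_changed, link_bin, link_lib, lint_clean, publish_ok, rollback_ready, run_integ, run_unit, src_changed, tag_release, tests_changed} — 24 facts.

24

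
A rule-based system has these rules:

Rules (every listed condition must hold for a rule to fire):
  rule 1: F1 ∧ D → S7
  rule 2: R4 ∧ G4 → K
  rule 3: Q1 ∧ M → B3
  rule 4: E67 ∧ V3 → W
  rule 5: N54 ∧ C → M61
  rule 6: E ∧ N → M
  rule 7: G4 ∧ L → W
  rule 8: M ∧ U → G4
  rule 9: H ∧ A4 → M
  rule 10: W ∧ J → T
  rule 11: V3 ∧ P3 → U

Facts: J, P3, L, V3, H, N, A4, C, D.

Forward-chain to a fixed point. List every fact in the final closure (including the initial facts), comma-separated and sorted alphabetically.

A4, C, D, G4, H, J, L, M, N, P3, T, U, V3, W

Round 1 fires rule 9, rule 11, giving M, U.
Round 2 fires rule 8, giving G4.
Round 3 fires rule 7, giving W.
Round 4 fires rule 10, giving T.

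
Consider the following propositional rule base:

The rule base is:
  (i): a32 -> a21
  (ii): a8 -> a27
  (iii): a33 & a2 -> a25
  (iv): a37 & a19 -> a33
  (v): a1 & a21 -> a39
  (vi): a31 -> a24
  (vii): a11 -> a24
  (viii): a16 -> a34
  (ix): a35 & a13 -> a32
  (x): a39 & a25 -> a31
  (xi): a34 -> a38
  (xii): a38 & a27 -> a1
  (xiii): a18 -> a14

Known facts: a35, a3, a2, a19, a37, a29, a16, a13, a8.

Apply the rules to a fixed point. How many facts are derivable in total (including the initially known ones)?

[1] (ii) [a8 -> a27]; (iv) [a37 & a19 -> a33]; (viii) [a16 -> a34]; (ix) [a35 & a13 -> a32]. ⇒ new: a27, a33, a34, a32.
[2] (i) [a32 -> a21]; (iii) [a33 & a2 -> a25]; (xi) [a34 -> a38]. ⇒ new: a21, a25, a38.
[3] (xii) [a38 & a27 -> a1]. ⇒ new: a1.
[4] (v) [a1 & a21 -> a39]. ⇒ new: a39.
[5] (x) [a39 & a25 -> a31]. ⇒ new: a31.
[6] (vi) [a31 -> a24]. ⇒ new: a24.
Closure: {a1, a13, a16, a19, a2, a21, a24, a25, a27, a29, a3, a31, a32, a33, a34, a35, a37, a38, a39, a8} — 20 facts.

20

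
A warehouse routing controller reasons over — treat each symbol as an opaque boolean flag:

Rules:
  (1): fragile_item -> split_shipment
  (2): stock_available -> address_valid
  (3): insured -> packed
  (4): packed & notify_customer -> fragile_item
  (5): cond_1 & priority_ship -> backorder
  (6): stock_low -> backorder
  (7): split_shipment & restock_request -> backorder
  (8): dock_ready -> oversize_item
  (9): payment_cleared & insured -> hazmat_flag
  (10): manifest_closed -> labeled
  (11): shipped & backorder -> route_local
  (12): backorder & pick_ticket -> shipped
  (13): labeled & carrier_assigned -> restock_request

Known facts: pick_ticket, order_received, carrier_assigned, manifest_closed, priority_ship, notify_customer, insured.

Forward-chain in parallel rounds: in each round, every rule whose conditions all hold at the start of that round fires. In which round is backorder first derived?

4

Round 1: (3) [insured -> packed]; (10) [manifest_closed -> labeled]. Adds packed, labeled.
Round 2: (4) [packed & notify_customer -> fragile_item]; (13) [labeled & carrier_assigned -> restock_request]. Adds fragile_item, restock_request.
Round 3: (1) [fragile_item -> split_shipment]. Adds split_shipment.
Round 4: (7) [split_shipment & restock_request -> backorder]. Adds backorder.
backorder first appears in round 4.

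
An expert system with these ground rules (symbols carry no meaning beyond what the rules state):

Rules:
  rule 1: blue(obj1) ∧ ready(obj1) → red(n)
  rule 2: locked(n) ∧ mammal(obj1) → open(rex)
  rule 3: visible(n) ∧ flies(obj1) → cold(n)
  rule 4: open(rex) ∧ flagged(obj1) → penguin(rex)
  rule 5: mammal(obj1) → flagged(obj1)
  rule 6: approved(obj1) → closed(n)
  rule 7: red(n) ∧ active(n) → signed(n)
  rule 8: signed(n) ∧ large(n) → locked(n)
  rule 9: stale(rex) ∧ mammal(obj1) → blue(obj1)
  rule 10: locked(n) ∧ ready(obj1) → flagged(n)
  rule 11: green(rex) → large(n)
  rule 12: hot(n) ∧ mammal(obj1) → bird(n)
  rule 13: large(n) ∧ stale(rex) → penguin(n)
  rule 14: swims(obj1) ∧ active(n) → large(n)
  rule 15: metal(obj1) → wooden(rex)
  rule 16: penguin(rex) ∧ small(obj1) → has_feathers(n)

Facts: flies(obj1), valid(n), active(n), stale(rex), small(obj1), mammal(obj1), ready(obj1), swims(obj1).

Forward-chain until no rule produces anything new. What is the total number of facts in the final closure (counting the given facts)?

19

[1] rule 5 [mammal(obj1) → flagged(obj1)]; rule 9 [stale(rex) ∧ mammal(obj1) → blue(obj1)]; rule 14 [swims(obj1) ∧ active(n) → large(n)]. ⇒ new: flagged(obj1), blue(obj1), large(n).
[2] rule 1 [blue(obj1) ∧ ready(obj1) → red(n)]; rule 13 [large(n) ∧ stale(rex) → penguin(n)]. ⇒ new: red(n), penguin(n).
[3] rule 7 [red(n) ∧ active(n) → signed(n)]. ⇒ new: signed(n).
[4] rule 8 [signed(n) ∧ large(n) → locked(n)]. ⇒ new: locked(n).
[5] rule 2 [locked(n) ∧ mammal(obj1) → open(rex)]; rule 10 [locked(n) ∧ ready(obj1) → flagged(n)]. ⇒ new: open(rex), flagged(n).
[6] rule 4 [open(rex) ∧ flagged(obj1) → penguin(rex)]. ⇒ new: penguin(rex).
[7] rule 16 [penguin(rex) ∧ small(obj1) → has_feathers(n)]. ⇒ new: has_feathers(n).
Closure: {active(n), blue(obj1), flagged(n), flagged(obj1), flies(obj1), has_feathers(n), large(n), locked(n), mammal(obj1), open(rex), penguin(n), penguin(rex), ready(obj1), red(n), signed(n), small(obj1), stale(rex), swims(obj1), valid(n)} — 19 facts.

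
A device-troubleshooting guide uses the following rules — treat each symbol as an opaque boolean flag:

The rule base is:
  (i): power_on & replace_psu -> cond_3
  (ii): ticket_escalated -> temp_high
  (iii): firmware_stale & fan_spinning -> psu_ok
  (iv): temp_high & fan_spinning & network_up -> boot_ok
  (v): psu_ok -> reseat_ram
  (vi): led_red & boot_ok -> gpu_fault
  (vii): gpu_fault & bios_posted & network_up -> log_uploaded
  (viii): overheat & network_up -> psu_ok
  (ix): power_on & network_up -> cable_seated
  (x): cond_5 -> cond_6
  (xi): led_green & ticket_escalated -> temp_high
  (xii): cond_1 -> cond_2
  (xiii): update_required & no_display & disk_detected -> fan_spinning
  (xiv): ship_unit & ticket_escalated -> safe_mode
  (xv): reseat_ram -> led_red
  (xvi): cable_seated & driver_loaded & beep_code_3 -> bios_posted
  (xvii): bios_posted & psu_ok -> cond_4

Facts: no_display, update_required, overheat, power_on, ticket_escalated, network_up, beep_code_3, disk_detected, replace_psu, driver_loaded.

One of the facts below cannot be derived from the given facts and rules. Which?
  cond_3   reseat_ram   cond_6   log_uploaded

cond_6

Round 1 fires (i), (ii), (viii), (ix), (xiii), giving cond_3, temp_high, psu_ok, cable_seated, fan_spinning.
Round 2 fires (iv), (v), (xvi), giving boot_ok, reseat_ram, bios_posted.
Round 3 fires (xv), (xvii), giving led_red, cond_4.
Round 4 fires (vi), giving gpu_fault.
Round 5 fires (vii), giving log_uploaded.
Derived: cond_3 (round 1), log_uploaded (round 5), reseat_ram (round 2). cond_6 never appears in any round.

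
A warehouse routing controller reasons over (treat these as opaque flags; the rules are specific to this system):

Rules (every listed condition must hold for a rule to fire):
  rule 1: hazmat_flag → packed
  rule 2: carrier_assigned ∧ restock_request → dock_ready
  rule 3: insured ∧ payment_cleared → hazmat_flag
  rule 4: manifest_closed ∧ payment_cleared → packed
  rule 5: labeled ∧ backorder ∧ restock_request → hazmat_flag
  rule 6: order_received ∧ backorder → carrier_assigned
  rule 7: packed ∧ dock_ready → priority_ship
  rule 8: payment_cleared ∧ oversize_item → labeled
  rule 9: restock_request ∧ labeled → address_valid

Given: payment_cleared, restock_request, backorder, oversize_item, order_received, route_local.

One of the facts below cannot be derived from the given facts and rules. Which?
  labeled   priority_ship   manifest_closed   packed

manifest_closed

Round 1 fires rule 6, rule 8, giving carrier_assigned, labeled.
Round 2 fires rule 2, rule 5, rule 9, giving dock_ready, hazmat_flag, address_valid.
Round 3 fires rule 1, giving packed.
Round 4 fires rule 7, giving priority_ship.
Derived: packed (round 3), labeled (round 1), priority_ship (round 4). manifest_closed never appears in any round.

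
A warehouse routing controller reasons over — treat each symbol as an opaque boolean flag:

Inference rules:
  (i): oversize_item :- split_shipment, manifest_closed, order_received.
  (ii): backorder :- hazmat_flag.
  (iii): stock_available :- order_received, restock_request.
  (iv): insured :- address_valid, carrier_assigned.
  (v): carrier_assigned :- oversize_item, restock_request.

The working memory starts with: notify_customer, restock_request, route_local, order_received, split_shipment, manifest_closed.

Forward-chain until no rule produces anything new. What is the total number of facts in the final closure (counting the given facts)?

Round 1 — (i), (iii), derive oversize_item, stock_available.
Round 2 — (v), derive carrier_assigned.
Closure: {carrier_assigned, manifest_closed, notify_customer, order_received, oversize_item, restock_request, route_local, split_shipment, stock_available} — 9 facts.

9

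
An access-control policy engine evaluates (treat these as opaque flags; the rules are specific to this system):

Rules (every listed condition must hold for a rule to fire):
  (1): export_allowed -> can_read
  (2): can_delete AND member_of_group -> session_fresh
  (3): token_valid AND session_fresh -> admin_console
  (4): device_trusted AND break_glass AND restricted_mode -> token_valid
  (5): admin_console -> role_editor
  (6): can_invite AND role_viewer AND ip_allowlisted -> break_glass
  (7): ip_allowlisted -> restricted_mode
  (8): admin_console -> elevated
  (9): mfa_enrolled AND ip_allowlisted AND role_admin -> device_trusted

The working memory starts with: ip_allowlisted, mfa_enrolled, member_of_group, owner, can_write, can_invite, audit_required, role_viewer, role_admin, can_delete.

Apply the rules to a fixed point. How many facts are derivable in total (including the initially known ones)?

18

Round 1: (2) [can_delete AND member_of_group -> session_fresh]; (6) [can_invite AND role_viewer AND ip_allowlisted -> break_glass]; (7) [ip_allowlisted -> restricted_mode]; (9) [mfa_enrolled AND ip_allowlisted AND role_admin -> device_trusted]. Adds session_fresh, break_glass, restricted_mode, device_trusted.
Round 2: (4) [device_trusted AND break_glass AND restricted_mode -> token_valid]. Adds token_valid.
Round 3: (3) [token_valid AND session_fresh -> admin_console]. Adds admin_console.
Round 4: (5) [admin_console -> role_editor]; (8) [admin_console -> elevated]. Adds role_editor, elevated.
Closure: {admin_console, audit_required, break_glass, can_delete, can_invite, can_write, device_trusted, elevated, ip_allowlisted, member_of_group, mfa_enrolled, owner, restricted_mode, role_admin, role_editor, role_viewer, session_fresh, token_valid} — 18 facts.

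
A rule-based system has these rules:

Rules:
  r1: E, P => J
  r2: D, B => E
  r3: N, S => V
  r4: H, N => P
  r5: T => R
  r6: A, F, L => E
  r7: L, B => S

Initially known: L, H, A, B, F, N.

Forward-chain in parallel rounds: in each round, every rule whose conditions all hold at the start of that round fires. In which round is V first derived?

2

Round 1 fires r4, r6, r7, giving P, E, S.
Round 2 fires r1, r3, giving J, V.
V first appears in round 2.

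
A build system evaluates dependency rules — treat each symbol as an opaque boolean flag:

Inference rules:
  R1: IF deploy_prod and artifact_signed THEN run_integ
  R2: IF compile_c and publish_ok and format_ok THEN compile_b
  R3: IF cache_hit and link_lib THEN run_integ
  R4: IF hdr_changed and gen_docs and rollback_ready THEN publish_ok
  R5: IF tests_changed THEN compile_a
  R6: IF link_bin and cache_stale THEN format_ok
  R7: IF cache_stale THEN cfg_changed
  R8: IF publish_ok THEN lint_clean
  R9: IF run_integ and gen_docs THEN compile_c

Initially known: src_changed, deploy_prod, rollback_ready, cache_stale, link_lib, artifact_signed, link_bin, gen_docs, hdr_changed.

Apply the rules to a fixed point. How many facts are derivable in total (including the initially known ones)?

16

Round 1 — R1, R4, R6, R7, derive run_integ, publish_ok, format_ok, cfg_changed.
Round 2 — R8, R9, derive lint_clean, compile_c.
Round 3 — R2, derive compile_b.
Closure: {artifact_signed, cache_stale, cfg_changed, compile_b, compile_c, deploy_prod, format_ok, gen_docs, hdr_changed, link_bin, link_lib, lint_clean, publish_ok, rollback_ready, run_integ, src_changed} — 16 facts.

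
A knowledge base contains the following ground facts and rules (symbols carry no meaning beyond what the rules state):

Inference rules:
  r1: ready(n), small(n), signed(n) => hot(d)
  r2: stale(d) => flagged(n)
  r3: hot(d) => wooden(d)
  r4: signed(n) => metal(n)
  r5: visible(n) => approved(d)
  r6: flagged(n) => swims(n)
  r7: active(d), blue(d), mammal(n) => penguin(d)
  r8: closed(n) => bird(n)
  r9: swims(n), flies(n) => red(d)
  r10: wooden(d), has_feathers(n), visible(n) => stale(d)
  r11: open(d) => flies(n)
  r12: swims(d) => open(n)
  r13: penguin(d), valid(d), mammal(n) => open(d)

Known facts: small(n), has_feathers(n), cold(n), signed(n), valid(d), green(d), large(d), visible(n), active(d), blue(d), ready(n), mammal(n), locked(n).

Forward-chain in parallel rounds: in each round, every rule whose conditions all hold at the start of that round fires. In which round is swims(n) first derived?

Round 1 — r1, r4, r5, r7, derive hot(d), metal(n), approved(d), penguin(d).
Round 2 — r3, r13, derive wooden(d), open(d).
Round 3 — r10, r11, derive stale(d), flies(n).
Round 4 — r2, derive flagged(n).
Round 5 — r6, derive swims(n).
swims(n) first appears in round 5.

5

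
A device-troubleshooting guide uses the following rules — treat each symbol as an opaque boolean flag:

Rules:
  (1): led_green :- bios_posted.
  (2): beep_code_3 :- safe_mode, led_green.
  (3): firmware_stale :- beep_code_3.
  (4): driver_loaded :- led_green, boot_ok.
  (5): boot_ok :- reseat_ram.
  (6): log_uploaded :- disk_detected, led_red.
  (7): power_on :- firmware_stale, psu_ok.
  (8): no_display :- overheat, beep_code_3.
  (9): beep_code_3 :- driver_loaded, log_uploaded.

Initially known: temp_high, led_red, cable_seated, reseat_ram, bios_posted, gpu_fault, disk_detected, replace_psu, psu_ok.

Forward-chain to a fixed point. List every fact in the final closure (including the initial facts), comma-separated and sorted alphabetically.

Round 1: (1) [led_green :- bios_posted.]; (5) [boot_ok :- reseat_ram.]; (6) [log_uploaded :- disk_detected, led_red.]. New: led_green, boot_ok, log_uploaded.
Round 2: (4) [driver_loaded :- led_green, boot_ok.]. New: driver_loaded.
Round 3: (9) [beep_code_3 :- driver_loaded, log_uploaded.]. New: beep_code_3.
Round 4: (3) [firmware_stale :- beep_code_3.]. New: firmware_stale.
Round 5: (7) [power_on :- firmware_stale, psu_ok.]. New: power_on.

beep_code_3, bios_posted, boot_ok, cable_seated, disk_detected, driver_loaded, firmware_stale, gpu_fault, led_green, led_red, log_uploaded, power_on, psu_ok, replace_psu, reseat_ram, temp_high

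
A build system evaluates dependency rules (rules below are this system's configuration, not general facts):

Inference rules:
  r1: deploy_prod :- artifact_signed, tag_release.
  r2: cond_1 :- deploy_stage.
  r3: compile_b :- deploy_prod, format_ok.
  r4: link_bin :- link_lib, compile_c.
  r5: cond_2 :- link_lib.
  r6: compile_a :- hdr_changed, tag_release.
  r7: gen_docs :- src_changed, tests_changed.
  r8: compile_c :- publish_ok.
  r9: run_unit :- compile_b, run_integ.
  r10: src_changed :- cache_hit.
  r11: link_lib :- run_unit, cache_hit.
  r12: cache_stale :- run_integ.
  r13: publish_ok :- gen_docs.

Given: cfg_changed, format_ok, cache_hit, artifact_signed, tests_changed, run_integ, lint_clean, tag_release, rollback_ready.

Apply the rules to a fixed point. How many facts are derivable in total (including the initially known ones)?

20

Round 1 fires r1, r10, r12, giving deploy_prod, src_changed, cache_stale.
Round 2 fires r3, r7, giving compile_b, gen_docs.
Round 3 fires r9, r13, giving run_unit, publish_ok.
Round 4 fires r8, r11, giving compile_c, link_lib.
Round 5 fires r4, r5, giving link_bin, cond_2.
Closure: {artifact_signed, cache_hit, cache_stale, cfg_changed, compile_b, compile_c, cond_2, deploy_prod, format_ok, gen_docs, link_bin, link_lib, lint_clean, publish_ok, rollback_ready, run_integ, run_unit, src_changed, tag_release, tests_changed} — 20 facts.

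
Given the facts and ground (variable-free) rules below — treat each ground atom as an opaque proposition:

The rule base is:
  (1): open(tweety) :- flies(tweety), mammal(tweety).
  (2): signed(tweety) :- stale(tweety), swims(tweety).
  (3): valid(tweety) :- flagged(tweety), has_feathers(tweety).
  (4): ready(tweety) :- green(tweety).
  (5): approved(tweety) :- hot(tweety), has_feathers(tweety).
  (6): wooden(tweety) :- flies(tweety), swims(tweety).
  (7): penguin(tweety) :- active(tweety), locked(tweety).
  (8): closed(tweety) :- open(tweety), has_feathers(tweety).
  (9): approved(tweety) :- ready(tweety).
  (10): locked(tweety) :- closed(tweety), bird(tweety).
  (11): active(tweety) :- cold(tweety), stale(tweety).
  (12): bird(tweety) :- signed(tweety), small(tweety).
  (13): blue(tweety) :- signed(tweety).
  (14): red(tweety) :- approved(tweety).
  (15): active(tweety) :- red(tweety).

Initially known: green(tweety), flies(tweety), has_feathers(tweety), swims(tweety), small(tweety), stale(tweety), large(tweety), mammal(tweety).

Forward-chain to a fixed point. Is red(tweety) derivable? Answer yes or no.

yes

[1] (1) [open(tweety) :- flies(tweety), mammal(tweety).]; (2) [signed(tweety) :- stale(tweety), swims(tweety).]; (4) [ready(tweety) :- green(tweety).]; (6) [wooden(tweety) :- flies(tweety), swims(tweety).]. ⇒ new: open(tweety), signed(tweety), ready(tweety), wooden(tweety).
[2] (8) [closed(tweety) :- open(tweety), has_feathers(tweety).]; (9) [approved(tweety) :- ready(tweety).]; (12) [bird(tweety) :- signed(tweety), small(tweety).]; (13) [blue(tweety) :- signed(tweety).]. ⇒ new: closed(tweety), approved(tweety), bird(tweety), blue(tweety).
[3] (10) [locked(tweety) :- closed(tweety), bird(tweety).]; (14) [red(tweety) :- approved(tweety).]. ⇒ new: locked(tweety), red(tweety).
[4] (15) [active(tweety) :- red(tweety).]. ⇒ new: active(tweety).
[5] (7) [penguin(tweety) :- active(tweety), locked(tweety).]. ⇒ new: penguin(tweety).
red(tweety) appears in round 3, so it is derivable.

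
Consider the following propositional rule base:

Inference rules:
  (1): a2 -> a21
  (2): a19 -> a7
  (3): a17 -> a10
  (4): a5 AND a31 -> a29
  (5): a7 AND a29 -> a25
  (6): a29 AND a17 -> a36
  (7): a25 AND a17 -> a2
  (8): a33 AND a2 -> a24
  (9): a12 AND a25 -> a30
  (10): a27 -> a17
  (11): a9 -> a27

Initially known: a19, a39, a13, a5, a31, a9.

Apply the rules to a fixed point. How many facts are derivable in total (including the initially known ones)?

[1] (2) [a19 -> a7]; (4) [a5 AND a31 -> a29]; (11) [a9 -> a27]. ⇒ new: a7, a29, a27.
[2] (5) [a7 AND a29 -> a25]; (10) [a27 -> a17]. ⇒ new: a25, a17.
[3] (3) [a17 -> a10]; (6) [a29 AND a17 -> a36]; (7) [a25 AND a17 -> a2]. ⇒ new: a10, a36, a2.
[4] (1) [a2 -> a21]. ⇒ new: a21.
Closure: {a10, a13, a17, a19, a2, a21, a25, a27, a29, a31, a36, a39, a5, a7, a9} — 15 facts.

15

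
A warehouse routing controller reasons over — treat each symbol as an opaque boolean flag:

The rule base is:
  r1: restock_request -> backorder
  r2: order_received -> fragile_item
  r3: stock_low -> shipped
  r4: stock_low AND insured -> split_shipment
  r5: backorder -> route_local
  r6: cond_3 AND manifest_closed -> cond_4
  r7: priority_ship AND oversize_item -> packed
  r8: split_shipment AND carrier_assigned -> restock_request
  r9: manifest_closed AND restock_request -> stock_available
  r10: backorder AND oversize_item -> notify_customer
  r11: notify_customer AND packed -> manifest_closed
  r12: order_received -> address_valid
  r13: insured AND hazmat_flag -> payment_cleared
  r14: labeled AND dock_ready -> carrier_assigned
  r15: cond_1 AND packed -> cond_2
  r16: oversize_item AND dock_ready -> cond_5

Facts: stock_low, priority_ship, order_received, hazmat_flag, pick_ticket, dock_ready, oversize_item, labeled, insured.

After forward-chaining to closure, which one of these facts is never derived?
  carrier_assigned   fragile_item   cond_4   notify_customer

Round 1: r2 [order_received -> fragile_item]; r3 [stock_low -> shipped]; r4 [stock_low AND insured -> split_shipment]; r7 [priority_ship AND oversize_item -> packed]; r12 [order_received -> address_valid]; r13 [insured AND hazmat_flag -> payment_cleared]; r14 [labeled AND dock_ready -> carrier_assigned]; r16 [oversize_item AND dock_ready -> cond_5]. New: fragile_item, shipped, split_shipment, packed, address_valid, payment_cleared, carrier_assigned, cond_5.
Round 2: r8 [split_shipment AND carrier_assigned -> restock_request]. New: restock_request.
Round 3: r1 [restock_request -> backorder]. New: backorder.
Round 4: r5 [backorder -> route_local]; r10 [backorder AND oversize_item -> notify_customer]. New: route_local, notify_customer.
Round 5: r11 [notify_customer AND packed -> manifest_closed]. New: manifest_closed.
Round 6: r9 [manifest_closed AND restock_request -> stock_available]. New: stock_available.
Derived: notify_customer (round 4), carrier_assigned (round 1), fragile_item (round 1). cond_4 never appears in any round.

cond_4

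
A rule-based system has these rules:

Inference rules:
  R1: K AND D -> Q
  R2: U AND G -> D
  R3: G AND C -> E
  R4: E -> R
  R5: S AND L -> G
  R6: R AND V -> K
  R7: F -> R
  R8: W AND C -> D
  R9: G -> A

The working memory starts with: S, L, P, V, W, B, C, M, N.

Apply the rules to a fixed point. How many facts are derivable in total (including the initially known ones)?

Round 1 — R5, R8, derive G, D.
Round 2 — R3, R9, derive E, A.
Round 3 — R4, derive R.
Round 4 — R6, derive K.
Round 5 — R1, derive Q.
Closure: {A, B, C, D, E, G, K, L, M, N, P, Q, R, S, V, W} — 16 facts.

16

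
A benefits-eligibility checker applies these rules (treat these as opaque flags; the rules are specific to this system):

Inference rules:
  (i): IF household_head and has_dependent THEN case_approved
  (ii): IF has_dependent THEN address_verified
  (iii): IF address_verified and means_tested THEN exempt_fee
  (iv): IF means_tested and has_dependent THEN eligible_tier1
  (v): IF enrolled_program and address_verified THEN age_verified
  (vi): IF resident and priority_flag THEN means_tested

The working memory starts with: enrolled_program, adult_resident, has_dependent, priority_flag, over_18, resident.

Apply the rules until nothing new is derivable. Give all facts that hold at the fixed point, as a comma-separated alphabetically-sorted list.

Round 1 — (ii), (vi), derive address_verified, means_tested.
Round 2 — (iii), (iv), (v), derive exempt_fee, eligible_tier1, age_verified.

address_verified, adult_resident, age_verified, eligible_tier1, enrolled_program, exempt_fee, has_dependent, means_tested, over_18, priority_flag, resident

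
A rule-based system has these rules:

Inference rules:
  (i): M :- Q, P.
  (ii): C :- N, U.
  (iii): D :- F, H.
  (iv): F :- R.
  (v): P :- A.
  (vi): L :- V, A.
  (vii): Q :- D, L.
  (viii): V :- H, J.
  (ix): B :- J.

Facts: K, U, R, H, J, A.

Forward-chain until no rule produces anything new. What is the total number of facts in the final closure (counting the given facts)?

[1] (iv) [F :- R.]; (v) [P :- A.]; (viii) [V :- H, J.]; (ix) [B :- J.]. ⇒ new: F, P, V, B.
[2] (iii) [D :- F, H.]; (vi) [L :- V, A.]. ⇒ new: D, L.
[3] (vii) [Q :- D, L.]. ⇒ new: Q.
[4] (i) [M :- Q, P.]. ⇒ new: M.
Closure: {A, B, D, F, H, J, K, L, M, P, Q, R, U, V} — 14 facts.

14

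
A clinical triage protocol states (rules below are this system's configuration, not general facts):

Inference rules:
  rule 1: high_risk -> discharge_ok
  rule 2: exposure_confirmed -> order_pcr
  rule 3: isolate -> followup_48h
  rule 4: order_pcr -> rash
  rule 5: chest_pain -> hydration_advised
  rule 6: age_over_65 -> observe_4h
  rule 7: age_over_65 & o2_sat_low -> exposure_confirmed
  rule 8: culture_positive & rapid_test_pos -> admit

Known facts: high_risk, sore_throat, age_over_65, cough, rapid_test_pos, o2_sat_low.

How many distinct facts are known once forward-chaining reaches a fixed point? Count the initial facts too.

11

Round 1 fires rule 1, rule 6, rule 7, giving discharge_ok, observe_4h, exposure_confirmed.
Round 2 fires rule 2, giving order_pcr.
Round 3 fires rule 4, giving rash.
Closure: {age_over_65, cough, discharge_ok, exposure_confirmed, high_risk, o2_sat_low, observe_4h, order_pcr, rapid_test_pos, rash, sore_throat} — 11 facts.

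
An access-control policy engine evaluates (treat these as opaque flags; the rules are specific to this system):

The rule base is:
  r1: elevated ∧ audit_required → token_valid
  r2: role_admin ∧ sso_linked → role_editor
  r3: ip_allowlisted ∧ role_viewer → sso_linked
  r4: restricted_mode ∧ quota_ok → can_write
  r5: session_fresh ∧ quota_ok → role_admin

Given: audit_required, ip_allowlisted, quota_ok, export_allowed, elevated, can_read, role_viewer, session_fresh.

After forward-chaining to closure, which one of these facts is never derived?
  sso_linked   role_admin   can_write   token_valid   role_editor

can_write

Round 1 — r1, r3, r5, derive token_valid, sso_linked, role_admin.
Round 2 — r2, derive role_editor.
Derived: token_valid (round 1), sso_linked (round 1), role_editor (round 2), role_admin (round 1). can_write never appears in any round.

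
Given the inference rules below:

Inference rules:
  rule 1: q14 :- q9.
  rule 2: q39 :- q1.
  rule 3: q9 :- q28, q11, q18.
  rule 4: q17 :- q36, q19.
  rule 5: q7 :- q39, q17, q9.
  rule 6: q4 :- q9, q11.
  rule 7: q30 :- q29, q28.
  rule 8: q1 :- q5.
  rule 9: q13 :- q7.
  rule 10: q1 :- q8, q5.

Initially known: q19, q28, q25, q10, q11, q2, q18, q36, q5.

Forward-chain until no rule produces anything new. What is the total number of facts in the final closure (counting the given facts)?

Round 1: rule 3 [q9 :- q28, q11, q18.]; rule 4 [q17 :- q36, q19.]; rule 8 [q1 :- q5.]. New: q9, q17, q1.
Round 2: rule 1 [q14 :- q9.]; rule 2 [q39 :- q1.]; rule 6 [q4 :- q9, q11.]. New: q14, q39, q4.
Round 3: rule 5 [q7 :- q39, q17, q9.]. New: q7.
Round 4: rule 9 [q13 :- q7.]. New: q13.
Closure: {q1, q10, q11, q13, q14, q17, q18, q19, q2, q25, q28, q36, q39, q4, q5, q7, q9} — 17 facts.

17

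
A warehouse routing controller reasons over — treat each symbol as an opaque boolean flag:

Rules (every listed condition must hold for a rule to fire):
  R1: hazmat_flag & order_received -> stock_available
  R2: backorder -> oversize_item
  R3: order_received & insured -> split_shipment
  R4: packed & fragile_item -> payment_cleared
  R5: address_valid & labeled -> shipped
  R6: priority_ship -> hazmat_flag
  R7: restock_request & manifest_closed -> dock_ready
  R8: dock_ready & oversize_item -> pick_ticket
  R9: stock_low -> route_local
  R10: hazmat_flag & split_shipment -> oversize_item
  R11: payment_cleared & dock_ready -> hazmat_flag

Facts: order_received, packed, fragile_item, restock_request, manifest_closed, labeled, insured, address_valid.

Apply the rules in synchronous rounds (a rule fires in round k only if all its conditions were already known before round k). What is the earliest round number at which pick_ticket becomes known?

4

[1] R3 [order_received & insured -> split_shipment]; R4 [packed & fragile_item -> payment_cleared]; R5 [address_valid & labeled -> shipped]; R7 [restock_request & manifest_closed -> dock_ready]. ⇒ new: split_shipment, payment_cleared, shipped, dock_ready.
[2] R11 [payment_cleared & dock_ready -> hazmat_flag]. ⇒ new: hazmat_flag.
[3] R1 [hazmat_flag & order_received -> stock_available]; R10 [hazmat_flag & split_shipment -> oversize_item]. ⇒ new: stock_available, oversize_item.
[4] R8 [dock_ready & oversize_item -> pick_ticket]. ⇒ new: pick_ticket.
pick_ticket first appears in round 4.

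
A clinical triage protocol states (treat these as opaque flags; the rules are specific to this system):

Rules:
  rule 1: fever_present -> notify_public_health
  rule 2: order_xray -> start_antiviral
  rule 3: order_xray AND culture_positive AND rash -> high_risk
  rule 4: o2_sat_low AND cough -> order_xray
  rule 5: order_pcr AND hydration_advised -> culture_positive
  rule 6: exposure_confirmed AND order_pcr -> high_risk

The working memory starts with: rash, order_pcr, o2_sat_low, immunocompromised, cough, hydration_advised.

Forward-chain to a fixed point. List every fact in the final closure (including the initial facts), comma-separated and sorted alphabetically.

cough, culture_positive, high_risk, hydration_advised, immunocompromised, o2_sat_low, order_pcr, order_xray, rash, start_antiviral

Round 1: rule 4 [o2_sat_low AND cough -> order_xray]; rule 5 [order_pcr AND hydration_advised -> culture_positive]. New: order_xray, culture_positive.
Round 2: rule 2 [order_xray -> start_antiviral]; rule 3 [order_xray AND culture_positive AND rash -> high_risk]. New: start_antiviral, high_risk.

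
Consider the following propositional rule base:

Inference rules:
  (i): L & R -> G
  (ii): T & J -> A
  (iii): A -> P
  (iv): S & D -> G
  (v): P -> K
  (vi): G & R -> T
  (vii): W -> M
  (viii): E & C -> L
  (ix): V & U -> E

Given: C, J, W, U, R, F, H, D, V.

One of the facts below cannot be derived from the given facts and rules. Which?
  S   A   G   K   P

Round 1: (vii) [W -> M]; (ix) [V & U -> E]. Adds M, E.
Round 2: (viii) [E & C -> L]. Adds L.
Round 3: (i) [L & R -> G]. Adds G.
Round 4: (vi) [G & R -> T]. Adds T.
Round 5: (ii) [T & J -> A]. Adds A.
Round 6: (iii) [A -> P]. Adds P.
Round 7: (v) [P -> K]. Adds K.
Derived: A (round 5), K (round 7), G (round 3), P (round 6). S never appears in any round.

S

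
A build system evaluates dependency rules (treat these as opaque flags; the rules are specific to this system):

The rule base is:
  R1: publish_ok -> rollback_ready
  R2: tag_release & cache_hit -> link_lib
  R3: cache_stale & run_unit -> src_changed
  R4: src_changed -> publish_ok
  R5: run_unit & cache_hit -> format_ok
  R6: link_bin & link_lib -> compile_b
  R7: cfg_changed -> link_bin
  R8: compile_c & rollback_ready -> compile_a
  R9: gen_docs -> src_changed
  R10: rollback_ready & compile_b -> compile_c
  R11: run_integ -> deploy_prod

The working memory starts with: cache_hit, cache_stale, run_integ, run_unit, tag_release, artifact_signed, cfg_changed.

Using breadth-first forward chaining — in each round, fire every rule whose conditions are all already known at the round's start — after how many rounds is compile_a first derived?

Round 1: R2 [tag_release & cache_hit -> link_lib]; R3 [cache_stale & run_unit -> src_changed]; R5 [run_unit & cache_hit -> format_ok]; R7 [cfg_changed -> link_bin]; R11 [run_integ -> deploy_prod]. New: link_lib, src_changed, format_ok, link_bin, deploy_prod.
Round 2: R4 [src_changed -> publish_ok]; R6 [link_bin & link_lib -> compile_b]. New: publish_ok, compile_b.
Round 3: R1 [publish_ok -> rollback_ready]. New: rollback_ready.
Round 4: R10 [rollback_ready & compile_b -> compile_c]. New: compile_c.
Round 5: R8 [compile_c & rollback_ready -> compile_a]. New: compile_a.
compile_a first appears in round 5.

5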